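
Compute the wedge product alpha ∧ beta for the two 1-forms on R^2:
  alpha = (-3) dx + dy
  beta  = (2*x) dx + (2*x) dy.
alpha ∧ beta = (-8*x) dx ∧ dy

Distribute the wedge, using dx_i ∧ dx_j = -dx_j ∧ dx_i and dx_i ∧ dx_i = 0. For each pair (i, j) with i < j, the coefficient of dx_i ∧ dx_j in alpha ∧ beta is (alpha_i * beta_j - alpha_j * beta_i). Collecting: alpha ∧ beta = (-8*x) dx ∧ dy.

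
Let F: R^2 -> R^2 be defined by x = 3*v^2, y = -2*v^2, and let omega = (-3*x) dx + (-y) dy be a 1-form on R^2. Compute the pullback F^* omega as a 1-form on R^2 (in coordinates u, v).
F^* omega = (-62*v^3) dv

Using F^*(f dg) = (f ∘ F) d(g ∘ F), substitute each coordinate x_i by F_i(u, v) in f_i, and replace dx_i by d F_i = (∂F_i/∂u) du + (∂F_i/∂v) dv.
  For the x component: f_1(F) = -9*v^2; d F_1 = (0) du + (6*v) dv
  For the y component: f_2(F) = 2*v^2; d F_2 = (0) du + (-4*v) dv
Combining and collecting du, dv coefficients:
  coeff of du: 0
  coeff of dv: -62*v^3
F^* omega = (-62*v^3) dv.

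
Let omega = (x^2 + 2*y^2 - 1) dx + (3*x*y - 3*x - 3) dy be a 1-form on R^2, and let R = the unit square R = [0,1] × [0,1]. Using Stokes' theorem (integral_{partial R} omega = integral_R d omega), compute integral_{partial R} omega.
integral_(partial R) omega = -7/2

Stokes: integral_partial_R omega = integral_R d omega with d omega = (∂Q/∂x - ∂P/∂y) dx ∧ dy.
  ∂Q/∂x = 3*y - 3
  ∂P/∂y = 4*y
  integrand = ∂Q/∂x - ∂P/∂y = -y - 3.
Integrating over R: integral_0^1 integral_0^1 (-y - 3) dx dy = -7/2.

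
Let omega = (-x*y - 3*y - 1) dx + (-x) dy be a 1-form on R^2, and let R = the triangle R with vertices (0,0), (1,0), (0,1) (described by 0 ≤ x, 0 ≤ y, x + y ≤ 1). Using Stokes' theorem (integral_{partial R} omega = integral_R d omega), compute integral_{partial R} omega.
integral_(partial R) omega = 7/6

Stokes: integral_partial_R omega = integral_R d omega with d omega = (∂Q/∂x - ∂P/∂y) dx ∧ dy.
  ∂Q/∂x = -1
  ∂P/∂y = -x - 3
  integrand = ∂Q/∂x - ∂P/∂y = x + 2.
Integrating over R: integral_0^1 integral_0^{1-x} (x + 2) dy dx = 7/6.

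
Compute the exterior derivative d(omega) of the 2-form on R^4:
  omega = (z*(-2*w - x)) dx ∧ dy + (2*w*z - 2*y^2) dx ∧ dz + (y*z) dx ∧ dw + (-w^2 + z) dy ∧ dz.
d(omega) = (-2*w - x + 4*y) dx ∧ dy ∧ dz + (-3*z) dx ∧ dy ∧ dw + (-y + 2*z) dx ∧ dz ∧ dw + (-2*w) dy ∧ dz ∧ dw

For a 2-form omega = sum_{i<j} g_{ij} dx_i ∧ dx_j, the exterior derivative is
  d(omega) = sum_{i<j} d(g_{ij}) ∧ dx_i ∧ dx_j = sum_{i<j, k} (∂g_{ij}/∂x_k) dx_k ∧ dx_i ∧ dx_j.
Expand each term, using dx_k ∧ dx_i ∧ dx_j = sgn(permutation) dx_{(a)} ∧ dx_{(b)} ∧ dx_{(c)} with (a < b < c) sorted:
  d(z*(-2*w - x)) includes (∂/∂z)(z*(-2*w - x)) dz = (-2*w - x) dz, which multiplied by dx ∧ dy gives (-2*w - x) dx ∧ dy ∧ dz
  d(z*(-2*w - x)) includes (∂/∂w)(z*(-2*w - x)) dw = (-2*z) dw, which multiplied by dx ∧ dy gives (-2*z) dx ∧ dy ∧ dw
  d(2*w*z - 2*y^2) includes (∂/∂y)(2*w*z - 2*y^2) dy = (-4*y) dy, which multiplied by dx ∧ dz gives (4*y) dx ∧ dy ∧ dz
  d(2*w*z - 2*y^2) includes (∂/∂w)(2*w*z - 2*y^2) dw = (2*z) dw, which multiplied by dx ∧ dz gives (2*z) dx ∧ dz ∧ dw
  d(y*z) includes (∂/∂y)(y*z) dy = (z) dy, which multiplied by dx ∧ dw gives (-z) dx ∧ dy ∧ dw
  d(y*z) includes (∂/∂z)(y*z) dz = (y) dz, which multiplied by dx ∧ dw gives (-y) dx ∧ dz ∧ dw
  d(-w^2 + z) includes (∂/∂w)(-w^2 + z) dw = (-2*w) dw, which multiplied by dy ∧ dz gives (-2*w) dy ∧ dz ∧ dw
Collecting like 3-forms: d(omega) = (-2*w - x + 4*y) dx ∧ dy ∧ dz + (-3*z) dx ∧ dy ∧ dw + (-y + 2*z) dx ∧ dz ∧ dw + (-2*w) dy ∧ dz ∧ dw.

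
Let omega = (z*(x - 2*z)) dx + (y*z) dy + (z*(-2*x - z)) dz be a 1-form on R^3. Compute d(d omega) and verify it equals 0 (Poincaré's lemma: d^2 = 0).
d(d omega) = 0

Step 1: d omega = sum_{i<j} (∂f_j/∂x_i - ∂f_i/∂x_j) dx_i ∧ dx_j:
  coeff of dx ∧ dy: 0
  coeff of dx ∧ dz: -x + 2*z
  coeff of dy ∧ dz: -y
Step 2: Apply d again to each 2-form coefficient. The only possible 3-form in R^3 is dx ∧ dy ∧ dz, with coefficient
  ∂(coeff of dy∧dz)/∂x - ∂(coeff of dx∧dz)/∂y + ∂(coeff of dx∧dy)/∂z
  = ∂/∂x (-y) - ∂/∂y (-x + 2*z) + ∂/∂z (0).
Each of these terms simplifies to sums of mixed partials that cancel in pairs. The result is 0 (by equality of mixed partials for smooth functions — Schwarz / Clairaut).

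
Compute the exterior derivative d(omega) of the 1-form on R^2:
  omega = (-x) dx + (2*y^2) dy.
d(omega) = 0

For a 1-form omega = sum_i f_i dx_i, the exterior derivative is
  d(omega) = sum_{i < j} (∂f_j/∂x_i - ∂f_i/∂x_j) dx_i ∧ dx_j.

Assembling: d(omega) = 0.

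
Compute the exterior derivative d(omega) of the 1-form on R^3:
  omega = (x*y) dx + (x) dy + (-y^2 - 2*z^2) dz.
d(omega) = (1 - x) dx ∧ dy + (-2*y) dy ∧ dz

For a 1-form omega = sum_i f_i dx_i, the exterior derivative is
  d(omega) = sum_{i < j} (∂f_j/∂x_i - ∂f_i/∂x_j) dx_i ∧ dx_j.
  coefficient of dx ∧ dy: ∂f_2/∂x - ∂f_1/∂y = ∂(x)/∂x - ∂(x*y)/∂y = 1 - x
  coefficient of dy ∧ dz: ∂f_3/∂y - ∂f_2/∂z = ∂(-y^2 - 2*z^2)/∂y - ∂(x)/∂z = -2*y
Assembling: d(omega) = (1 - x) dx ∧ dy + (-2*y) dy ∧ dz.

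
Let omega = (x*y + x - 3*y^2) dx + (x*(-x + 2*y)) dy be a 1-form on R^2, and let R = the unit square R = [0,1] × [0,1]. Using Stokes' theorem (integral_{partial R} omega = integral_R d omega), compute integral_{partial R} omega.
integral_(partial R) omega = 5/2

Stokes: integral_partial_R omega = integral_R d omega with d omega = (∂Q/∂x - ∂P/∂y) dx ∧ dy.
  ∂Q/∂x = -2*x + 2*y
  ∂P/∂y = x - 6*y
  integrand = ∂Q/∂x - ∂P/∂y = -3*x + 8*y.
Integrating over R: integral_0^1 integral_0^1 (-3*x + 8*y) dx dy = 5/2.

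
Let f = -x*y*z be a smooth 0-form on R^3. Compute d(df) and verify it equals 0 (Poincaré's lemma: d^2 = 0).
d(df) = 0

Step 1: df = sum_i (∂f/∂x_i) dx_i = (-y*z) dx + (-x*z) dy + (-x*y) dz.
Step 2: Apply d again. Using the 1-form formula, the coefficient of dx ∧ dy in d(df) is ∂^2 f/∂x ∂y - ∂^2 f/∂y ∂x = (-z) - (-z) = 0 (equality of mixed partials for smooth f).
Similarly for dx ∧ dz and dy ∧ dz — all coefficients vanish. So d(df) = 0.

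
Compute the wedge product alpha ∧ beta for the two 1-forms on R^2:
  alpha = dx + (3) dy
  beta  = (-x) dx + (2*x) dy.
alpha ∧ beta = (5*x) dx ∧ dy

Distribute the wedge, using dx_i ∧ dx_j = -dx_j ∧ dx_i and dx_i ∧ dx_i = 0. For each pair (i, j) with i < j, the coefficient of dx_i ∧ dx_j in alpha ∧ beta is (alpha_i * beta_j - alpha_j * beta_i). Collecting: alpha ∧ beta = (5*x) dx ∧ dy.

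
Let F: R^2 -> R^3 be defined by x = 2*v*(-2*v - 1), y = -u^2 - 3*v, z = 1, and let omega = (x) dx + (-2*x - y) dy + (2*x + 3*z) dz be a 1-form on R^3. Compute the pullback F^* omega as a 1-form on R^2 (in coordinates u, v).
F^* omega = (2*u*(-u^2 - 8*v^2 - 7*v)) du + (-3*u^2 + 32*v^3 - 17*v) dv

Using F^*(f dg) = (f ∘ F) d(g ∘ F), substitute each coordinate x_i by F_i(u, v) in f_i, and replace dx_i by d F_i = (∂F_i/∂u) du + (∂F_i/∂v) dv.
  For the x component: f_1(F) = 2*v*(-2*v - 1); d F_1 = (0) du + (-8*v - 2) dv
  For the y component: f_2(F) = u^2 + 8*v^2 + 7*v; d F_2 = (-2*u) du + (-3) dv
  For the z component: f_3(F) = -8*v^2 - 4*v + 3; d F_3 = (0) du + (0) dv
Combining and collecting du, dv coefficients:
  coeff of du: 2*u*(-u^2 - 8*v^2 - 7*v)
  coeff of dv: -3*u^2 + 32*v^3 - 17*v
F^* omega = (2*u*(-u^2 - 8*v^2 - 7*v)) du + (-3*u^2 + 32*v^3 - 17*v) dv.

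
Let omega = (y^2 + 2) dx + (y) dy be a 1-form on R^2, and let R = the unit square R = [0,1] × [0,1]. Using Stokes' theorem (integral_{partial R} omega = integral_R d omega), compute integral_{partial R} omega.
integral_(partial R) omega = -1

Stokes: integral_partial_R omega = integral_R d omega with d omega = (∂Q/∂x - ∂P/∂y) dx ∧ dy.
  ∂Q/∂x = 0
  ∂P/∂y = 2*y
  integrand = ∂Q/∂x - ∂P/∂y = -2*y.
Integrating over R: integral_0^1 integral_0^1 (-2*y) dx dy = -1.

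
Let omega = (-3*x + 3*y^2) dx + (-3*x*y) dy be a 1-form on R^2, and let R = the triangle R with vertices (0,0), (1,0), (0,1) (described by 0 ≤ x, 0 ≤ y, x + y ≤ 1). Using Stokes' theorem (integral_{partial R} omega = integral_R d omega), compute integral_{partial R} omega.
integral_(partial R) omega = -3/2

Stokes: integral_partial_R omega = integral_R d omega with d omega = (∂Q/∂x - ∂P/∂y) dx ∧ dy.
  ∂Q/∂x = -3*y
  ∂P/∂y = 6*y
  integrand = ∂Q/∂x - ∂P/∂y = -9*y.
Integrating over R: integral_0^1 integral_0^{1-x} (-9*y) dy dx = -3/2.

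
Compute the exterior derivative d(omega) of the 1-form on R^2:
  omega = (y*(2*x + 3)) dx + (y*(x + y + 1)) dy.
d(omega) = (-2*x + y - 3) dx ∧ dy

For a 1-form omega = sum_i f_i dx_i, the exterior derivative is
  d(omega) = sum_{i < j} (∂f_j/∂x_i - ∂f_i/∂x_j) dx_i ∧ dx_j.
  coefficient of dx ∧ dy: ∂f_2/∂x - ∂f_1/∂y = ∂(y*(x + y + 1))/∂x - ∂(y*(2*x + 3))/∂y = -2*x + y - 3
Assembling: d(omega) = (-2*x + y - 3) dx ∧ dy.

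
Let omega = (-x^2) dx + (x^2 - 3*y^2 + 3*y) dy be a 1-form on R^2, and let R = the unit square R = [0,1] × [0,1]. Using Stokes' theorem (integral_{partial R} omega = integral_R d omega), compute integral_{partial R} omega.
integral_(partial R) omega = 1

Stokes: integral_partial_R omega = integral_R d omega with d omega = (∂Q/∂x - ∂P/∂y) dx ∧ dy.
  ∂Q/∂x = 2*x
  ∂P/∂y = 0
  integrand = ∂Q/∂x - ∂P/∂y = 2*x.
Integrating over R: integral_0^1 integral_0^1 (2*x) dx dy = 1.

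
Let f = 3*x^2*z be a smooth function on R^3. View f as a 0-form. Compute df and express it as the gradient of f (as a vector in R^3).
df = (6*x*z) dx + (0) dy + (3*x^2) dz; grad f = (6*x*z, 0, 3*x^2)

For a 0-form f, d f = (∂f/∂x) dx + (∂f/∂y) dy + (∂f/∂z) dz. The components of the vector representation are exactly the entries of grad f in Cartesian coordinates:
  ∂f/∂x = 6*x*z
  ∂f/∂y = 0
  ∂f/∂z = 3*x^2.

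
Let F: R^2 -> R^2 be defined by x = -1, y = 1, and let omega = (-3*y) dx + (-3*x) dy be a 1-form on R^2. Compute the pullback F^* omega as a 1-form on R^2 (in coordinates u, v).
F^* omega = 0

Using F^*(f dg) = (f ∘ F) d(g ∘ F), substitute each coordinate x_i by F_i(u, v) in f_i, and replace dx_i by d F_i = (∂F_i/∂u) du + (∂F_i/∂v) dv.
  For the x component: f_1(F) = -3; d F_1 = (0) du + (0) dv
  For the y component: f_2(F) = 3; d F_2 = (0) du + (0) dv
Combining and collecting du, dv coefficients:
  coeff of du: 0
  coeff of dv: 0
F^* omega = 0.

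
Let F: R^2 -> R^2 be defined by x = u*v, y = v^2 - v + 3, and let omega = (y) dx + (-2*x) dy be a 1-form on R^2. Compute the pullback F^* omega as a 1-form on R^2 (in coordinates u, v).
F^* omega = (v*(v^2 - v + 3)) du + (u*(-3*v^2 + v + 3)) dv

Using F^*(f dg) = (f ∘ F) d(g ∘ F), substitute each coordinate x_i by F_i(u, v) in f_i, and replace dx_i by d F_i = (∂F_i/∂u) du + (∂F_i/∂v) dv.
  For the x component: f_1(F) = v^2 - v + 3; d F_1 = (v) du + (u) dv
  For the y component: f_2(F) = -2*u*v; d F_2 = (0) du + (2*v - 1) dv
Combining and collecting du, dv coefficients:
  coeff of du: v*(v^2 - v + 3)
  coeff of dv: u*(-3*v^2 + v + 3)
F^* omega = (v*(v^2 - v + 3)) du + (u*(-3*v^2 + v + 3)) dv.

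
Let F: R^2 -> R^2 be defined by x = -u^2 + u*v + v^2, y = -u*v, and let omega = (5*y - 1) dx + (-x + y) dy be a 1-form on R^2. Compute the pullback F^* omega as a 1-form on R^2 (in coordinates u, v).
F^* omega = (9*u^2*v - 3*u*v^2 + 2*u + v^3 - v) du + (-u^3 - 3*u^2*v - 9*u*v^2 - u - 2*v) dv

Using F^*(f dg) = (f ∘ F) d(g ∘ F), substitute each coordinate x_i by F_i(u, v) in f_i, and replace dx_i by d F_i = (∂F_i/∂u) du + (∂F_i/∂v) dv.
  For the x component: f_1(F) = -5*u*v - 1; d F_1 = (-2*u + v) du + (u + 2*v) dv
  For the y component: f_2(F) = u^2 - 2*u*v - v^2; d F_2 = (-v) du + (-u) dv
Combining and collecting du, dv coefficients:
  coeff of du: 9*u^2*v - 3*u*v^2 + 2*u + v^3 - v
  coeff of dv: -u^3 - 3*u^2*v - 9*u*v^2 - u - 2*v
F^* omega = (9*u^2*v - 3*u*v^2 + 2*u + v^3 - v) du + (-u^3 - 3*u^2*v - 9*u*v^2 - u - 2*v) dv.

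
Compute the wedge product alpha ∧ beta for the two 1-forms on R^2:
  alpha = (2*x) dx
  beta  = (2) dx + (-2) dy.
alpha ∧ beta = (-4*x) dx ∧ dy

Distribute the wedge, using dx_i ∧ dx_j = -dx_j ∧ dx_i and dx_i ∧ dx_i = 0. For each pair (i, j) with i < j, the coefficient of dx_i ∧ dx_j in alpha ∧ beta is (alpha_i * beta_j - alpha_j * beta_i). Collecting: alpha ∧ beta = (-4*x) dx ∧ dy.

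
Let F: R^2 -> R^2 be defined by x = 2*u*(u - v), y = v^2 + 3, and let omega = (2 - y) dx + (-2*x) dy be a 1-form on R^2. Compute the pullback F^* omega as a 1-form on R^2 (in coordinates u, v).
F^* omega = (-4*u*v^2 - 4*u + 2*v^3 + 2*v) du + (2*u*(-4*u*v + 5*v^2 + 1)) dv

Using F^*(f dg) = (f ∘ F) d(g ∘ F), substitute each coordinate x_i by F_i(u, v) in f_i, and replace dx_i by d F_i = (∂F_i/∂u) du + (∂F_i/∂v) dv.
  For the x component: f_1(F) = -v^2 - 1; d F_1 = (4*u - 2*v) du + (-2*u) dv
  For the y component: f_2(F) = 4*u*(-u + v); d F_2 = (0) du + (2*v) dv
Combining and collecting du, dv coefficients:
  coeff of du: -4*u*v^2 - 4*u + 2*v^3 + 2*v
  coeff of dv: 2*u*(-4*u*v + 5*v^2 + 1)
F^* omega = (-4*u*v^2 - 4*u + 2*v^3 + 2*v) du + (2*u*(-4*u*v + 5*v^2 + 1)) dv.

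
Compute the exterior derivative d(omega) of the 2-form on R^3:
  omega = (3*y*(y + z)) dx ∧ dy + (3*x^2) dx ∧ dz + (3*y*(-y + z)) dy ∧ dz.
d(omega) = (3*y) dx ∧ dy ∧ dz

For a 2-form omega = sum_{i<j} g_{ij} dx_i ∧ dx_j, the exterior derivative is
  d(omega) = sum_{i<j} d(g_{ij}) ∧ dx_i ∧ dx_j = sum_{i<j, k} (∂g_{ij}/∂x_k) dx_k ∧ dx_i ∧ dx_j.
Expand each term, using dx_k ∧ dx_i ∧ dx_j = sgn(permutation) dx_{(a)} ∧ dx_{(b)} ∧ dx_{(c)} with (a < b < c) sorted:
  d(3*y*(y + z)) includes (∂/∂z)(3*y*(y + z)) dz = (3*y) dz, which multiplied by dx ∧ dy gives (3*y) dx ∧ dy ∧ dz
Collecting like 3-forms: d(omega) = (3*y) dx ∧ dy ∧ dz.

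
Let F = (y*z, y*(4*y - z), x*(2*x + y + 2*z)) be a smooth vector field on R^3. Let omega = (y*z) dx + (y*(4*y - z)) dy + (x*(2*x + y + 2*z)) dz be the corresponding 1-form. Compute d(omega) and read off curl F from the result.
d(omega) = (x + y) dy ∧ dz + (-4*x - 2*z) dz ∧ dx + (-z) dx ∧ dy; curl F = (x + y, -4*x - 2*z, -z)

d omega = sum_{i<j} (∂f_j/∂x_i - ∂f_i/∂x_j) dx_i ∧ dx_j. Under the identification (dy ∧ dz, dz ∧ dx, dx ∧ dy) ↔ (e_x, e_y, e_z), the coefficients are exactly the components of curl F. Compute:
  ∂R/∂y - ∂Q/∂z = (x) - (-y) = x + y
  ∂P/∂z - ∂R/∂x = (y) - (4*x + y + 2*z) = -4*x - 2*z
  ∂Q/∂x - ∂P/∂y = (0) - (z) = -z.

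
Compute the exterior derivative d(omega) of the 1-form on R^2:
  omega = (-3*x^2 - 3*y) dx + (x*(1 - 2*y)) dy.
d(omega) = (4 - 2*y) dx ∧ dy

For a 1-form omega = sum_i f_i dx_i, the exterior derivative is
  d(omega) = sum_{i < j} (∂f_j/∂x_i - ∂f_i/∂x_j) dx_i ∧ dx_j.
  coefficient of dx ∧ dy: ∂f_2/∂x - ∂f_1/∂y = ∂(x*(1 - 2*y))/∂x - ∂(-3*x^2 - 3*y)/∂y = 4 - 2*y
Assembling: d(omega) = (4 - 2*y) dx ∧ dy.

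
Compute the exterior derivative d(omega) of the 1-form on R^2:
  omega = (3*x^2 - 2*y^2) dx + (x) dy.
d(omega) = (4*y + 1) dx ∧ dy

For a 1-form omega = sum_i f_i dx_i, the exterior derivative is
  d(omega) = sum_{i < j} (∂f_j/∂x_i - ∂f_i/∂x_j) dx_i ∧ dx_j.
  coefficient of dx ∧ dy: ∂f_2/∂x - ∂f_1/∂y = ∂(x)/∂x - ∂(3*x^2 - 2*y^2)/∂y = 4*y + 1
Assembling: d(omega) = (4*y + 1) dx ∧ dy.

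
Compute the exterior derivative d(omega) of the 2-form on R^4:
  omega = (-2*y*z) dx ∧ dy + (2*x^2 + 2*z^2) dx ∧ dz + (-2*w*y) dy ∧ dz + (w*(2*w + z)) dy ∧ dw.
d(omega) = (-2*y) dx ∧ dy ∧ dz + (-w - 2*y) dy ∧ dz ∧ dw

For a 2-form omega = sum_{i<j} g_{ij} dx_i ∧ dx_j, the exterior derivative is
  d(omega) = sum_{i<j} d(g_{ij}) ∧ dx_i ∧ dx_j = sum_{i<j, k} (∂g_{ij}/∂x_k) dx_k ∧ dx_i ∧ dx_j.
Expand each term, using dx_k ∧ dx_i ∧ dx_j = sgn(permutation) dx_{(a)} ∧ dx_{(b)} ∧ dx_{(c)} with (a < b < c) sorted:
  d(-2*y*z) includes (∂/∂z)(-2*y*z) dz = (-2*y) dz, which multiplied by dx ∧ dy gives (-2*y) dx ∧ dy ∧ dz
  d(-2*w*y) includes (∂/∂w)(-2*w*y) dw = (-2*y) dw, which multiplied by dy ∧ dz gives (-2*y) dy ∧ dz ∧ dw
  d(w*(2*w + z)) includes (∂/∂z)(w*(2*w + z)) dz = (w) dz, which multiplied by dy ∧ dw gives (-w) dy ∧ dz ∧ dw
Collecting like 3-forms: d(omega) = (-2*y) dx ∧ dy ∧ dz + (-w - 2*y) dy ∧ dz ∧ dw.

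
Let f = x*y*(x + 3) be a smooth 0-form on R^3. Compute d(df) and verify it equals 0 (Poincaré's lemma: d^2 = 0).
d(df) = 0

Step 1: df = sum_i (∂f/∂x_i) dx_i = (y*(2*x + 3)) dx + (x*(x + 3)) dy + (0) dz.
Step 2: Apply d again. Using the 1-form formula, the coefficient of dx ∧ dy in d(df) is ∂^2 f/∂x ∂y - ∂^2 f/∂y ∂x = (2*x + 3) - (2*x + 3) = 0 (equality of mixed partials for smooth f).
Similarly for dx ∧ dz and dy ∧ dz — all coefficients vanish. So d(df) = 0.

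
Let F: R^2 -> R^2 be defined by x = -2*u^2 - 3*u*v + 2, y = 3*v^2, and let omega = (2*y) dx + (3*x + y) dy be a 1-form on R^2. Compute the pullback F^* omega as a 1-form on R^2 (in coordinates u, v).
F^* omega = (v^2*(-24*u - 18*v)) du + (18*v*(-2*u^2 - 4*u*v + v^2 + 2)) dv

Using F^*(f dg) = (f ∘ F) d(g ∘ F), substitute each coordinate x_i by F_i(u, v) in f_i, and replace dx_i by d F_i = (∂F_i/∂u) du + (∂F_i/∂v) dv.
  For the x component: f_1(F) = 6*v^2; d F_1 = (-4*u - 3*v) du + (-3*u) dv
  For the y component: f_2(F) = -6*u^2 - 9*u*v + 3*v^2 + 6; d F_2 = (0) du + (6*v) dv
Combining and collecting du, dv coefficients:
  coeff of du: v^2*(-24*u - 18*v)
  coeff of dv: 18*v*(-2*u^2 - 4*u*v + v^2 + 2)
F^* omega = (v^2*(-24*u - 18*v)) du + (18*v*(-2*u^2 - 4*u*v + v^2 + 2)) dv.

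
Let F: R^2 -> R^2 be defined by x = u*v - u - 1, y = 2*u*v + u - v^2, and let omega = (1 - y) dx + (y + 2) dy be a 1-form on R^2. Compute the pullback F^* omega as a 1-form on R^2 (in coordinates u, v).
F^* omega = (2*u*v^2 + 5*u*v + 2*u - v^3 - 2*v^2 + 5*v + 1) du + (2*u^2*v + u^2 - 5*u*v^2 - 2*u*v + 5*u + 2*v^3 - 4*v) dv

Using F^*(f dg) = (f ∘ F) d(g ∘ F), substitute each coordinate x_i by F_i(u, v) in f_i, and replace dx_i by d F_i = (∂F_i/∂u) du + (∂F_i/∂v) dv.
  For the x component: f_1(F) = -2*u*v - u + v^2 + 1; d F_1 = (v - 1) du + (u) dv
  For the y component: f_2(F) = 2*u*v + u - v^2 + 2; d F_2 = (2*v + 1) du + (2*u - 2*v) dv
Combining and collecting du, dv coefficients:
  coeff of du: 2*u*v^2 + 5*u*v + 2*u - v^3 - 2*v^2 + 5*v + 1
  coeff of dv: 2*u^2*v + u^2 - 5*u*v^2 - 2*u*v + 5*u + 2*v^3 - 4*v
F^* omega = (2*u*v^2 + 5*u*v + 2*u - v^3 - 2*v^2 + 5*v + 1) du + (2*u^2*v + u^2 - 5*u*v^2 - 2*u*v + 5*u + 2*v^3 - 4*v) dv.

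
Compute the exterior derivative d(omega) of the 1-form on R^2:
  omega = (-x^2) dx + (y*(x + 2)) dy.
d(omega) = (y) dx ∧ dy

For a 1-form omega = sum_i f_i dx_i, the exterior derivative is
  d(omega) = sum_{i < j} (∂f_j/∂x_i - ∂f_i/∂x_j) dx_i ∧ dx_j.
  coefficient of dx ∧ dy: ∂f_2/∂x - ∂f_1/∂y = ∂(y*(x + 2))/∂x - ∂(-x^2)/∂y = y
Assembling: d(omega) = (y) dx ∧ dy.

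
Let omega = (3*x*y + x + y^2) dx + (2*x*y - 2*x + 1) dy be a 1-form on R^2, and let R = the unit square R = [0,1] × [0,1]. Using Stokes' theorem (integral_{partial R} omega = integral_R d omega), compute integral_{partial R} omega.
integral_(partial R) omega = -7/2

Stokes: integral_partial_R omega = integral_R d omega with d omega = (∂Q/∂x - ∂P/∂y) dx ∧ dy.
  ∂Q/∂x = 2*y - 2
  ∂P/∂y = 3*x + 2*y
  integrand = ∂Q/∂x - ∂P/∂y = -3*x - 2.
Integrating over R: integral_0^1 integral_0^1 (-3*x - 2) dx dy = -7/2.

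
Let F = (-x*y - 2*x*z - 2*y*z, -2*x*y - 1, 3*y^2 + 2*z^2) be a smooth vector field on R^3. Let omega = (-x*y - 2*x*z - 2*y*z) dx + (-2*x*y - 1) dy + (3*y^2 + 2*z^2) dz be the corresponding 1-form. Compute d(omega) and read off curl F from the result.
d(omega) = (6*y) dy ∧ dz + (-2*x - 2*y) dz ∧ dx + (x - 2*y + 2*z) dx ∧ dy; curl F = (6*y, -2*x - 2*y, x - 2*y + 2*z)

d omega = sum_{i<j} (∂f_j/∂x_i - ∂f_i/∂x_j) dx_i ∧ dx_j. Under the identification (dy ∧ dz, dz ∧ dx, dx ∧ dy) ↔ (e_x, e_y, e_z), the coefficients are exactly the components of curl F. Compute:
  ∂R/∂y - ∂Q/∂z = (6*y) - (0) = 6*y
  ∂P/∂z - ∂R/∂x = (-2*x - 2*y) - (0) = -2*x - 2*y
  ∂Q/∂x - ∂P/∂y = (-2*y) - (-x - 2*z) = x - 2*y + 2*z.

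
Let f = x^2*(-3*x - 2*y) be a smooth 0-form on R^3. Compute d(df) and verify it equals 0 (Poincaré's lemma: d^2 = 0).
d(df) = 0

Step 1: df = sum_i (∂f/∂x_i) dx_i = (x*(-9*x - 4*y)) dx + (-2*x^2) dy + (0) dz.
Step 2: Apply d again. Using the 1-form formula, the coefficient of dx ∧ dy in d(df) is ∂^2 f/∂x ∂y - ∂^2 f/∂y ∂x = (-4*x) - (-4*x) = 0 (equality of mixed partials for smooth f).
Similarly for dx ∧ dz and dy ∧ dz — all coefficients vanish. So d(df) = 0.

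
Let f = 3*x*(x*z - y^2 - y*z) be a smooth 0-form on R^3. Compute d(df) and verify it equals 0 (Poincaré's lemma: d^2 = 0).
d(df) = 0

Step 1: df = sum_i (∂f/∂x_i) dx_i = (6*x*z - 3*y^2 - 3*y*z) dx + (3*x*(-2*y - z)) dy + (3*x*(x - y)) dz.
Step 2: Apply d again. Using the 1-form formula, the coefficient of dx ∧ dy in d(df) is ∂^2 f/∂x ∂y - ∂^2 f/∂y ∂x = (-6*y - 3*z) - (-6*y - 3*z) = 0 (equality of mixed partials for smooth f).
Similarly for dx ∧ dz and dy ∧ dz — all coefficients vanish. So d(df) = 0.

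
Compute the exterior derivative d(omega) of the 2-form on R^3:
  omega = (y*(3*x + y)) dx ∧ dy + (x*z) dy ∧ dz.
d(omega) = (z) dx ∧ dy ∧ dz

For a 2-form omega = sum_{i<j} g_{ij} dx_i ∧ dx_j, the exterior derivative is
  d(omega) = sum_{i<j} d(g_{ij}) ∧ dx_i ∧ dx_j = sum_{i<j, k} (∂g_{ij}/∂x_k) dx_k ∧ dx_i ∧ dx_j.
Expand each term, using dx_k ∧ dx_i ∧ dx_j = sgn(permutation) dx_{(a)} ∧ dx_{(b)} ∧ dx_{(c)} with (a < b < c) sorted:
  d(x*z) includes (∂/∂x)(x*z) dx = (z) dx, which multiplied by dy ∧ dz gives (z) dx ∧ dy ∧ dz
Collecting like 3-forms: d(omega) = (z) dx ∧ dy ∧ dz.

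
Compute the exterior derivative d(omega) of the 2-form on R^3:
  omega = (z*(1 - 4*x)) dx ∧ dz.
d(omega) = 0

For a 2-form omega = sum_{i<j} g_{ij} dx_i ∧ dx_j, the exterior derivative is
  d(omega) = sum_{i<j} d(g_{ij}) ∧ dx_i ∧ dx_j = sum_{i<j, k} (∂g_{ij}/∂x_k) dx_k ∧ dx_i ∧ dx_j.
Expand each term, using dx_k ∧ dx_i ∧ dx_j = sgn(permutation) dx_{(a)} ∧ dx_{(b)} ∧ dx_{(c)} with (a < b < c) sorted:

Collecting like 3-forms: d(omega) = 0.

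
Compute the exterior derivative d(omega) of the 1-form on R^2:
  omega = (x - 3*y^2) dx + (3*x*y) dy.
d(omega) = (9*y) dx ∧ dy

For a 1-form omega = sum_i f_i dx_i, the exterior derivative is
  d(omega) = sum_{i < j} (∂f_j/∂x_i - ∂f_i/∂x_j) dx_i ∧ dx_j.
  coefficient of dx ∧ dy: ∂f_2/∂x - ∂f_1/∂y = ∂(3*x*y)/∂x - ∂(x - 3*y^2)/∂y = 9*y
Assembling: d(omega) = (9*y) dx ∧ dy.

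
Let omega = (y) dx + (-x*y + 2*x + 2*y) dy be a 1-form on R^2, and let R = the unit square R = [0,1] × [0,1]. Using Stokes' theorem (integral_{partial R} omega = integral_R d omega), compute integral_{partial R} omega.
integral_(partial R) omega = 1/2

Stokes: integral_partial_R omega = integral_R d omega with d omega = (∂Q/∂x - ∂P/∂y) dx ∧ dy.
  ∂Q/∂x = 2 - y
  ∂P/∂y = 1
  integrand = ∂Q/∂x - ∂P/∂y = 1 - y.
Integrating over R: integral_0^1 integral_0^1 (1 - y) dx dy = 1/2.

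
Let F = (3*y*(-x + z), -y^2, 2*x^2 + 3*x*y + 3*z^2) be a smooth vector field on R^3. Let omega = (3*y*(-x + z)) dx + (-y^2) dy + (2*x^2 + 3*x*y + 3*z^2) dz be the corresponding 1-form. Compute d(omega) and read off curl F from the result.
d(omega) = (3*x) dy ∧ dz + (-4*x) dz ∧ dx + (3*x - 3*z) dx ∧ dy; curl F = (3*x, -4*x, 3*x - 3*z)

d omega = sum_{i<j} (∂f_j/∂x_i - ∂f_i/∂x_j) dx_i ∧ dx_j. Under the identification (dy ∧ dz, dz ∧ dx, dx ∧ dy) ↔ (e_x, e_y, e_z), the coefficients are exactly the components of curl F. Compute:
  ∂R/∂y - ∂Q/∂z = (3*x) - (0) = 3*x
  ∂P/∂z - ∂R/∂x = (3*y) - (4*x + 3*y) = -4*x
  ∂Q/∂x - ∂P/∂y = (0) - (-3*x + 3*z) = 3*x - 3*z.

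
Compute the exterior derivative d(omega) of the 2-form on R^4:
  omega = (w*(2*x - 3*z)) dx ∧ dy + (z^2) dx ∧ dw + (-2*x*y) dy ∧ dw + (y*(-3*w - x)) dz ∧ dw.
d(omega) = (-3*w) dx ∧ dy ∧ dz + (2*x - 2*y - 3*z) dx ∧ dy ∧ dw + (-y - 2*z) dx ∧ dz ∧ dw + (-3*w - x) dy ∧ dz ∧ dw

For a 2-form omega = sum_{i<j} g_{ij} dx_i ∧ dx_j, the exterior derivative is
  d(omega) = sum_{i<j} d(g_{ij}) ∧ dx_i ∧ dx_j = sum_{i<j, k} (∂g_{ij}/∂x_k) dx_k ∧ dx_i ∧ dx_j.
Expand each term, using dx_k ∧ dx_i ∧ dx_j = sgn(permutation) dx_{(a)} ∧ dx_{(b)} ∧ dx_{(c)} with (a < b < c) sorted:
  d(w*(2*x - 3*z)) includes (∂/∂z)(w*(2*x - 3*z)) dz = (-3*w) dz, which multiplied by dx ∧ dy gives (-3*w) dx ∧ dy ∧ dz
  d(w*(2*x - 3*z)) includes (∂/∂w)(w*(2*x - 3*z)) dw = (2*x - 3*z) dw, which multiplied by dx ∧ dy gives (2*x - 3*z) dx ∧ dy ∧ dw
  d(z^2) includes (∂/∂z)(z^2) dz = (2*z) dz, which multiplied by dx ∧ dw gives (-2*z) dx ∧ dz ∧ dw
  d(-2*x*y) includes (∂/∂x)(-2*x*y) dx = (-2*y) dx, which multiplied by dy ∧ dw gives (-2*y) dx ∧ dy ∧ dw
  d(y*(-3*w - x)) includes (∂/∂x)(y*(-3*w - x)) dx = (-y) dx, which multiplied by dz ∧ dw gives (-y) dx ∧ dz ∧ dw
  d(y*(-3*w - x)) includes (∂/∂y)(y*(-3*w - x)) dy = (-3*w - x) dy, which multiplied by dz ∧ dw gives (-3*w - x) dy ∧ dz ∧ dw
Collecting like 3-forms: d(omega) = (-3*w) dx ∧ dy ∧ dz + (2*x - 2*y - 3*z) dx ∧ dy ∧ dw + (-y - 2*z) dx ∧ dz ∧ dw + (-3*w - x) dy ∧ dz ∧ dw.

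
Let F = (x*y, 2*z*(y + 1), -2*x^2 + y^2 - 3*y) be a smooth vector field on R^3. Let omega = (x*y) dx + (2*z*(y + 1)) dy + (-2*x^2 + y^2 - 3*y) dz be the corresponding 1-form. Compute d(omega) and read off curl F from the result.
d(omega) = (-5) dy ∧ dz + (4*x) dz ∧ dx + (-x) dx ∧ dy; curl F = (-5, 4*x, -x)

d omega = sum_{i<j} (∂f_j/∂x_i - ∂f_i/∂x_j) dx_i ∧ dx_j. Under the identification (dy ∧ dz, dz ∧ dx, dx ∧ dy) ↔ (e_x, e_y, e_z), the coefficients are exactly the components of curl F. Compute:
  ∂R/∂y - ∂Q/∂z = (2*y - 3) - (2*y + 2) = -5
  ∂P/∂z - ∂R/∂x = (0) - (-4*x) = 4*x
  ∂Q/∂x - ∂P/∂y = (0) - (x) = -x.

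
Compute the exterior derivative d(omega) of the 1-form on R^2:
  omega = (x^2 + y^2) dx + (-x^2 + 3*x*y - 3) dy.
d(omega) = (-2*x + y) dx ∧ dy

For a 1-form omega = sum_i f_i dx_i, the exterior derivative is
  d(omega) = sum_{i < j} (∂f_j/∂x_i - ∂f_i/∂x_j) dx_i ∧ dx_j.
  coefficient of dx ∧ dy: ∂f_2/∂x - ∂f_1/∂y = ∂(-x^2 + 3*x*y - 3)/∂x - ∂(x^2 + y^2)/∂y = -2*x + y
Assembling: d(omega) = (-2*x + y) dx ∧ dy.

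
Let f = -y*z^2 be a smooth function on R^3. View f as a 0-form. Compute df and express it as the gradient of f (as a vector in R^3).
df = (0) dx + (-z^2) dy + (-2*y*z) dz; grad f = (0, -z^2, -2*y*z)

For a 0-form f, d f = (∂f/∂x) dx + (∂f/∂y) dy + (∂f/∂z) dz. The components of the vector representation are exactly the entries of grad f in Cartesian coordinates:
  ∂f/∂x = 0
  ∂f/∂y = -z^2
  ∂f/∂z = -2*y*z.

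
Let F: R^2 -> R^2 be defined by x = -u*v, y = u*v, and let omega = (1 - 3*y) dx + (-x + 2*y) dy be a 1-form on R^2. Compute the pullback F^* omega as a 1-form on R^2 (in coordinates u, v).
F^* omega = (v*(6*u*v - 1)) du + (u*(6*u*v - 1)) dv

Using F^*(f dg) = (f ∘ F) d(g ∘ F), substitute each coordinate x_i by F_i(u, v) in f_i, and replace dx_i by d F_i = (∂F_i/∂u) du + (∂F_i/∂v) dv.
  For the x component: f_1(F) = -3*u*v + 1; d F_1 = (-v) du + (-u) dv
  For the y component: f_2(F) = 3*u*v; d F_2 = (v) du + (u) dv
Combining and collecting du, dv coefficients:
  coeff of du: v*(6*u*v - 1)
  coeff of dv: u*(6*u*v - 1)
F^* omega = (v*(6*u*v - 1)) du + (u*(6*u*v - 1)) dv.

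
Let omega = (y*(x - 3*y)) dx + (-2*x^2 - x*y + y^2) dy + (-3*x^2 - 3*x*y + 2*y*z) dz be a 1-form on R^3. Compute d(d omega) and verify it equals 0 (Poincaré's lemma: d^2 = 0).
d(d omega) = 0

Step 1: d omega = sum_{i<j} (∂f_j/∂x_i - ∂f_i/∂x_j) dx_i ∧ dx_j:
  coeff of dx ∧ dy: -5*x + 5*y
  coeff of dx ∧ dz: -6*x - 3*y
  coeff of dy ∧ dz: -3*x + 2*z
Step 2: Apply d again to each 2-form coefficient. The only possible 3-form in R^3 is dx ∧ dy ∧ dz, with coefficient
  ∂(coeff of dy∧dz)/∂x - ∂(coeff of dx∧dz)/∂y + ∂(coeff of dx∧dy)/∂z
  = ∂/∂x (-3*x + 2*z) - ∂/∂y (-6*x - 3*y) + ∂/∂z (-5*x + 5*y).
Each of these terms simplifies to sums of mixed partials that cancel in pairs. The result is 0 (by equality of mixed partials for smooth functions — Schwarz / Clairaut).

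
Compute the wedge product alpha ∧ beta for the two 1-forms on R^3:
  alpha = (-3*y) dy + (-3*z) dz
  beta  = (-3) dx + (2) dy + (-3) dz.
alpha ∧ beta = (-9*y) dx ∧ dy + (9*y + 6*z) dy ∧ dz + (-9*z) dx ∧ dz

Distribute the wedge, using dx_i ∧ dx_j = -dx_j ∧ dx_i and dx_i ∧ dx_i = 0. For each pair (i, j) with i < j, the coefficient of dx_i ∧ dx_j in alpha ∧ beta is (alpha_i * beta_j - alpha_j * beta_i). Collecting: alpha ∧ beta = (-9*y) dx ∧ dy + (9*y + 6*z) dy ∧ dz + (-9*z) dx ∧ dz.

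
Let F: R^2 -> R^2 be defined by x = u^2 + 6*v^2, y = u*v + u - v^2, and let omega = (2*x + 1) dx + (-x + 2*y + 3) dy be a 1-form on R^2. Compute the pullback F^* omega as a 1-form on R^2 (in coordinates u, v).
F^* omega = (4*u^3 - u^2*v - u^2 + 26*u*v^2 + 4*u*v + 4*u - 8*v^3 - 8*v^2 + 3*v + 3) du + (-u^3 + 28*u^2*v + 2*u^2 - 12*u*v^2 - 4*u*v + 3*u + 160*v^3 + 6*v) dv

Using F^*(f dg) = (f ∘ F) d(g ∘ F), substitute each coordinate x_i by F_i(u, v) in f_i, and replace dx_i by d F_i = (∂F_i/∂u) du + (∂F_i/∂v) dv.
  For the x component: f_1(F) = 2*u^2 + 12*v^2 + 1; d F_1 = (2*u) du + (12*v) dv
  For the y component: f_2(F) = -u^2 + 2*u*v + 2*u - 8*v^2 + 3; d F_2 = (v + 1) du + (u - 2*v) dv
Combining and collecting du, dv coefficients:
  coeff of du: 4*u^3 - u^2*v - u^2 + 26*u*v^2 + 4*u*v + 4*u - 8*v^3 - 8*v^2 + 3*v + 3
  coeff of dv: -u^3 + 28*u^2*v + 2*u^2 - 12*u*v^2 - 4*u*v + 3*u + 160*v^3 + 6*v
F^* omega = (4*u^3 - u^2*v - u^2 + 26*u*v^2 + 4*u*v + 4*u - 8*v^3 - 8*v^2 + 3*v + 3) du + (-u^3 + 28*u^2*v + 2*u^2 - 12*u*v^2 - 4*u*v + 3*u + 160*v^3 + 6*v) dv.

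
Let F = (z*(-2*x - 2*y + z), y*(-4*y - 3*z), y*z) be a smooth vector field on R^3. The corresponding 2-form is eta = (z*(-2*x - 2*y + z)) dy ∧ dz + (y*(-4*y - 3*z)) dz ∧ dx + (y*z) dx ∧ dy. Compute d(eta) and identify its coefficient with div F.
d(eta) = (-7*y - 5*z) dx ∧ dy ∧ dz; div F = -7*y - 5*z

For a 2-form in R^3 of the form above, applying d gives a 3-form with coefficient ∂P/∂x + ∂Q/∂y + ∂R/∂z:
  ∂P/∂x = -2*z
  ∂Q/∂y = -8*y - 3*z
  ∂R/∂z = y
Sum = -7*y - 5*z, which is exactly div F.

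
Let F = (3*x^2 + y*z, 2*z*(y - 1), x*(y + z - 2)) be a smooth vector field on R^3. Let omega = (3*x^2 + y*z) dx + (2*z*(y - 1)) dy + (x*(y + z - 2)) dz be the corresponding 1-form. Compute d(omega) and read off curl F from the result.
d(omega) = (x - 2*y + 2) dy ∧ dz + (2 - z) dz ∧ dx + (-z) dx ∧ dy; curl F = (x - 2*y + 2, 2 - z, -z)

d omega = sum_{i<j} (∂f_j/∂x_i - ∂f_i/∂x_j) dx_i ∧ dx_j. Under the identification (dy ∧ dz, dz ∧ dx, dx ∧ dy) ↔ (e_x, e_y, e_z), the coefficients are exactly the components of curl F. Compute:
  ∂R/∂y - ∂Q/∂z = (x) - (2*y - 2) = x - 2*y + 2
  ∂P/∂z - ∂R/∂x = (y) - (y + z - 2) = 2 - z
  ∂Q/∂x - ∂P/∂y = (0) - (z) = -z.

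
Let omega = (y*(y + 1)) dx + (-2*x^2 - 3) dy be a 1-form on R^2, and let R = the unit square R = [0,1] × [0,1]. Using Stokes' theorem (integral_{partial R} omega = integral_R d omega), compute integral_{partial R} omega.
integral_(partial R) omega = -4

Stokes: integral_partial_R omega = integral_R d omega with d omega = (∂Q/∂x - ∂P/∂y) dx ∧ dy.
  ∂Q/∂x = -4*x
  ∂P/∂y = 2*y + 1
  integrand = ∂Q/∂x - ∂P/∂y = -4*x - 2*y - 1.
Integrating over R: integral_0^1 integral_0^1 (-4*x - 2*y - 1) dx dy = -4.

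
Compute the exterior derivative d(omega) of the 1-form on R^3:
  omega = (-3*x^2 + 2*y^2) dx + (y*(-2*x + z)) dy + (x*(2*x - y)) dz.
d(omega) = (-6*y) dx ∧ dy + (4*x - y) dx ∧ dz + (-x - y) dy ∧ dz

For a 1-form omega = sum_i f_i dx_i, the exterior derivative is
  d(omega) = sum_{i < j} (∂f_j/∂x_i - ∂f_i/∂x_j) dx_i ∧ dx_j.
  coefficient of dx ∧ dy: ∂f_2/∂x - ∂f_1/∂y = ∂(y*(-2*x + z))/∂x - ∂(-3*x^2 + 2*y^2)/∂y = -6*y
  coefficient of dx ∧ dz: ∂f_3/∂x - ∂f_1/∂z = ∂(x*(2*x - y))/∂x - ∂(-3*x^2 + 2*y^2)/∂z = 4*x - y
  coefficient of dy ∧ dz: ∂f_3/∂y - ∂f_2/∂z = ∂(x*(2*x - y))/∂y - ∂(y*(-2*x + z))/∂z = -x - y
Assembling: d(omega) = (-6*y) dx ∧ dy + (4*x - y) dx ∧ dz + (-x - y) dy ∧ dz.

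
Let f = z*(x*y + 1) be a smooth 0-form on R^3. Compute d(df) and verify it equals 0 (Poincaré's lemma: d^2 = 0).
d(df) = 0

Step 1: df = sum_i (∂f/∂x_i) dx_i = (y*z) dx + (x*z) dy + (x*y + 1) dz.
Step 2: Apply d again. Using the 1-form formula, the coefficient of dx ∧ dy in d(df) is ∂^2 f/∂x ∂y - ∂^2 f/∂y ∂x = (z) - (z) = 0 (equality of mixed partials for smooth f).
Similarly for dx ∧ dz and dy ∧ dz — all coefficients vanish. So d(df) = 0.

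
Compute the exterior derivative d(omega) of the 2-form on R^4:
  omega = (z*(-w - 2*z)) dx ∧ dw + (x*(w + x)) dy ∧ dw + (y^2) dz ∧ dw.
d(omega) = (w + 4*z) dx ∧ dz ∧ dw + (w + 2*x) dx ∧ dy ∧ dw + (2*y) dy ∧ dz ∧ dw

For a 2-form omega = sum_{i<j} g_{ij} dx_i ∧ dx_j, the exterior derivative is
  d(omega) = sum_{i<j} d(g_{ij}) ∧ dx_i ∧ dx_j = sum_{i<j, k} (∂g_{ij}/∂x_k) dx_k ∧ dx_i ∧ dx_j.
Expand each term, using dx_k ∧ dx_i ∧ dx_j = sgn(permutation) dx_{(a)} ∧ dx_{(b)} ∧ dx_{(c)} with (a < b < c) sorted:
  d(z*(-w - 2*z)) includes (∂/∂z)(z*(-w - 2*z)) dz = (-w - 4*z) dz, which multiplied by dx ∧ dw gives (w + 4*z) dx ∧ dz ∧ dw
  d(x*(w + x)) includes (∂/∂x)(x*(w + x)) dx = (w + 2*x) dx, which multiplied by dy ∧ dw gives (w + 2*x) dx ∧ dy ∧ dw
  d(y^2) includes (∂/∂y)(y^2) dy = (2*y) dy, which multiplied by dz ∧ dw gives (2*y) dy ∧ dz ∧ dw
Collecting like 3-forms: d(omega) = (w + 4*z) dx ∧ dz ∧ dw + (w + 2*x) dx ∧ dy ∧ dw + (2*y) dy ∧ dz ∧ dw.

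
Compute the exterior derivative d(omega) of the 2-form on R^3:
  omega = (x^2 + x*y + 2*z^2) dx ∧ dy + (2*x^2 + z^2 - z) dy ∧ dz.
d(omega) = (4*x + 4*z) dx ∧ dy ∧ dz

For a 2-form omega = sum_{i<j} g_{ij} dx_i ∧ dx_j, the exterior derivative is
  d(omega) = sum_{i<j} d(g_{ij}) ∧ dx_i ∧ dx_j = sum_{i<j, k} (∂g_{ij}/∂x_k) dx_k ∧ dx_i ∧ dx_j.
Expand each term, using dx_k ∧ dx_i ∧ dx_j = sgn(permutation) dx_{(a)} ∧ dx_{(b)} ∧ dx_{(c)} with (a < b < c) sorted:
  d(x^2 + x*y + 2*z^2) includes (∂/∂z)(x^2 + x*y + 2*z^2) dz = (4*z) dz, which multiplied by dx ∧ dy gives (4*z) dx ∧ dy ∧ dz
  d(2*x^2 + z^2 - z) includes (∂/∂x)(2*x^2 + z^2 - z) dx = (4*x) dx, which multiplied by dy ∧ dz gives (4*x) dx ∧ dy ∧ dz
Collecting like 3-forms: d(omega) = (4*x + 4*z) dx ∧ dy ∧ dz.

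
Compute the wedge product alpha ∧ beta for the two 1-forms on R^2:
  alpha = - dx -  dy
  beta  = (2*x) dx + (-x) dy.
alpha ∧ beta = (3*x) dx ∧ dy

Distribute the wedge, using dx_i ∧ dx_j = -dx_j ∧ dx_i and dx_i ∧ dx_i = 0. For each pair (i, j) with i < j, the coefficient of dx_i ∧ dx_j in alpha ∧ beta is (alpha_i * beta_j - alpha_j * beta_i). Collecting: alpha ∧ beta = (3*x) dx ∧ dy.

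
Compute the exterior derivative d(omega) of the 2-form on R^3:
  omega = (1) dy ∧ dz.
d(omega) = 0

For a 2-form omega = sum_{i<j} g_{ij} dx_i ∧ dx_j, the exterior derivative is
  d(omega) = sum_{i<j} d(g_{ij}) ∧ dx_i ∧ dx_j = sum_{i<j, k} (∂g_{ij}/∂x_k) dx_k ∧ dx_i ∧ dx_j.
Expand each term, using dx_k ∧ dx_i ∧ dx_j = sgn(permutation) dx_{(a)} ∧ dx_{(b)} ∧ dx_{(c)} with (a < b < c) sorted:

Collecting like 3-forms: d(omega) = 0.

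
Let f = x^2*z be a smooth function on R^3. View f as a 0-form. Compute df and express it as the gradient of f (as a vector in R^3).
df = (2*x*z) dx + (0) dy + (x^2) dz; grad f = (2*x*z, 0, x^2)

For a 0-form f, d f = (∂f/∂x) dx + (∂f/∂y) dy + (∂f/∂z) dz. The components of the vector representation are exactly the entries of grad f in Cartesian coordinates:
  ∂f/∂x = 2*x*z
  ∂f/∂y = 0
  ∂f/∂z = x^2.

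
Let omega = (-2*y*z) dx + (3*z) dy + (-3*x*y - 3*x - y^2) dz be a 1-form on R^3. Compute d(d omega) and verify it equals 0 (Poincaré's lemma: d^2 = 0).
d(d omega) = 0

Step 1: d omega = sum_{i<j} (∂f_j/∂x_i - ∂f_i/∂x_j) dx_i ∧ dx_j:
  coeff of dx ∧ dy: 2*z
  coeff of dx ∧ dz: -y - 3
  coeff of dy ∧ dz: -3*x - 2*y - 3
Step 2: Apply d again to each 2-form coefficient. The only possible 3-form in R^3 is dx ∧ dy ∧ dz, with coefficient
  ∂(coeff of dy∧dz)/∂x - ∂(coeff of dx∧dz)/∂y + ∂(coeff of dx∧dy)/∂z
  = ∂/∂x (-3*x - 2*y - 3) - ∂/∂y (-y - 3) + ∂/∂z (2*z).
Each of these terms simplifies to sums of mixed partials that cancel in pairs. The result is 0 (by equality of mixed partials for smooth functions — Schwarz / Clairaut).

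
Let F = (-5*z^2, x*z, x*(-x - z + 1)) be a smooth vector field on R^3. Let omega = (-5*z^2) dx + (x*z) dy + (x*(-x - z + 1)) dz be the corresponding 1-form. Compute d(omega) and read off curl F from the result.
d(omega) = (-x) dy ∧ dz + (2*x - 9*z - 1) dz ∧ dx + (z) dx ∧ dy; curl F = (-x, 2*x - 9*z - 1, z)

d omega = sum_{i<j} (∂f_j/∂x_i - ∂f_i/∂x_j) dx_i ∧ dx_j. Under the identification (dy ∧ dz, dz ∧ dx, dx ∧ dy) ↔ (e_x, e_y, e_z), the coefficients are exactly the components of curl F. Compute:
  ∂R/∂y - ∂Q/∂z = (0) - (x) = -x
  ∂P/∂z - ∂R/∂x = (-10*z) - (-2*x - z + 1) = 2*x - 9*z - 1
  ∂Q/∂x - ∂P/∂y = (z) - (0) = z.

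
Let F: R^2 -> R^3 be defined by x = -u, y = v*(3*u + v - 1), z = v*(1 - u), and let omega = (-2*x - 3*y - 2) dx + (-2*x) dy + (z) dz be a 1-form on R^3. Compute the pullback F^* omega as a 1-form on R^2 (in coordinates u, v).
F^* omega = (u*v^2 + 15*u*v - 2*u + 2*v^2 - 3*v + 2) du + (u^2*v + 6*u^2 + 2*u*v - 2*u + v) dv

Using F^*(f dg) = (f ∘ F) d(g ∘ F), substitute each coordinate x_i by F_i(u, v) in f_i, and replace dx_i by d F_i = (∂F_i/∂u) du + (∂F_i/∂v) dv.
  For the x component: f_1(F) = -9*u*v + 2*u - 3*v^2 + 3*v - 2; d F_1 = (-1) du + (0) dv
  For the y component: f_2(F) = 2*u; d F_2 = (3*v) du + (3*u + 2*v - 1) dv
  For the z component: f_3(F) = v*(1 - u); d F_3 = (-v) du + (1 - u) dv
Combining and collecting du, dv coefficients:
  coeff of du: u*v^2 + 15*u*v - 2*u + 2*v^2 - 3*v + 2
  coeff of dv: u^2*v + 6*u^2 + 2*u*v - 2*u + v
F^* omega = (u*v^2 + 15*u*v - 2*u + 2*v^2 - 3*v + 2) du + (u^2*v + 6*u^2 + 2*u*v - 2*u + v) dv.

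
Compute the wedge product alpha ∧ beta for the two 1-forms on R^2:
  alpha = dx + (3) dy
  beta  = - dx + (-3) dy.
alpha ∧ beta = 0

Distribute the wedge, using dx_i ∧ dx_j = -dx_j ∧ dx_i and dx_i ∧ dx_i = 0. For each pair (i, j) with i < j, the coefficient of dx_i ∧ dx_j in alpha ∧ beta is (alpha_i * beta_j - alpha_j * beta_i). Collecting: alpha ∧ beta = 0.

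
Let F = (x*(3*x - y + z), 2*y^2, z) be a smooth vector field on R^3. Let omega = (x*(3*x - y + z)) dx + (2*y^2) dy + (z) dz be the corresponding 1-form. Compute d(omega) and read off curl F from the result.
d(omega) = (0) dy ∧ dz + (x) dz ∧ dx + (x) dx ∧ dy; curl F = (0, x, x)

d omega = sum_{i<j} (∂f_j/∂x_i - ∂f_i/∂x_j) dx_i ∧ dx_j. Under the identification (dy ∧ dz, dz ∧ dx, dx ∧ dy) ↔ (e_x, e_y, e_z), the coefficients are exactly the components of curl F. Compute:
  ∂R/∂y - ∂Q/∂z = (0) - (0) = 0
  ∂P/∂z - ∂R/∂x = (x) - (0) = x
  ∂Q/∂x - ∂P/∂y = (0) - (-x) = x.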